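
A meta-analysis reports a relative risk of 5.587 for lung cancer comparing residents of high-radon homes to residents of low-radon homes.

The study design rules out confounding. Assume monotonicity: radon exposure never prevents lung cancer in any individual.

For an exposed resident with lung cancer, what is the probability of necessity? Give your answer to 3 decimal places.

Under exogeneity and monotonicity, PN = (RR − 1) / RR = 1 − 1/RR.
PN = (5.587 − 1) / 5.587 = 4.587 / 5.587 ≈ 0.8210

PN ≈ 0.821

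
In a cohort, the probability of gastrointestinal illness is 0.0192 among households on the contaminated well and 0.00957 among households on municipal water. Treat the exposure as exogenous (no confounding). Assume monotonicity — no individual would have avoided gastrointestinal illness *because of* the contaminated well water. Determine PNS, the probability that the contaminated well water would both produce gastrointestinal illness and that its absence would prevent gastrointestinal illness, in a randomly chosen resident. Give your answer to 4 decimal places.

Let p₁ = 0.0192, p₀ = 0.00957.
Under exogeneity and monotonicity, PNS = p₁ − p₀.
PNS = 0.0192 − 0.00957 = 0.00963

PNS ≈ 0.0096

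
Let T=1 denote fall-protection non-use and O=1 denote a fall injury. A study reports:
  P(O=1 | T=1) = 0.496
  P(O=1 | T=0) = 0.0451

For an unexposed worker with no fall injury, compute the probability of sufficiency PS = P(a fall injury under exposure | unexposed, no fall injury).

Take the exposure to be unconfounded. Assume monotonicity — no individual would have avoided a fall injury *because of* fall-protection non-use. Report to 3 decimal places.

Let p₁ = 0.496, p₀ = 0.0451.
Under exogeneity and monotonicity, PS = (p₁ − p₀) / (1 − p₀).
PS = (0.496 − 0.0451) / (1 − 0.0451) = 0.4509 / 0.9549 ≈ 0.4722

PS ≈ 0.472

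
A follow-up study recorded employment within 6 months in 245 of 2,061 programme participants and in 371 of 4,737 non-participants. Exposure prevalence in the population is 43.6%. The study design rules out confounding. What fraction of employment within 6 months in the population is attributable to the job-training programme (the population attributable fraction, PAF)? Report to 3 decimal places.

PAF ≈ 0.184

p₁ = P(outcome | exposed) = 245/2061 = 0.11887
p₀ = P(outcome | unexposed) = 371/4737 = 0.07832
Overall risk P(Y=1) = π·p₁ + (1−π)·p₀ = 0.436×0.11887 + 0.564×0.07832 = 0.096001.
Under exogeneity, PAF = [P(Y=1) − p₀] / P(Y=1).
PAF = (0.096001 − 0.07832) / 0.096001 ≈ 0.1842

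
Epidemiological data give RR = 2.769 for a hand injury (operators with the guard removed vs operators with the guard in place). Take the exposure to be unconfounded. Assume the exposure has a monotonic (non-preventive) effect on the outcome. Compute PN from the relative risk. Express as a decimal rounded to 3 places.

Under exogeneity and monotonicity, PN = (RR − 1) / RR = 1 − 1/RR.
PN = (2.769 − 1) / 2.769 = 1.769 / 2.769 ≈ 0.6389

PN ≈ 0.639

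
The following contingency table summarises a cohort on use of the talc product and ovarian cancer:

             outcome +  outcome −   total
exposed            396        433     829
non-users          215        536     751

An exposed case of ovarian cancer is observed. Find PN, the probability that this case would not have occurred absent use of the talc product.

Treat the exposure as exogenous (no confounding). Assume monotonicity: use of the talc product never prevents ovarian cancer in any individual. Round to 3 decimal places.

p₁ = P(outcome | exposed) = 396/829 = 0.47768
p₀ = P(outcome | unexposed) = 215/751 = 0.28628
Under exogeneity and monotonicity, PN = (p₁ − p₀) / p₁.
PN = (0.47768 − 0.28628) / 0.47768 = 0.1914 / 0.47768 ≈ 0.4007

PN ≈ 0.401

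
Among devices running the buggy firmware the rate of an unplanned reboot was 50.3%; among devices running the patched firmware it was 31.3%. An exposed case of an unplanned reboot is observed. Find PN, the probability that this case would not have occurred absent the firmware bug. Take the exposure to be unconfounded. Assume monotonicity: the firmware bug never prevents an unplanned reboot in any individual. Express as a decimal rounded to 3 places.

p₁ = 0.503, p₀ = 0.313.
Under exogeneity and monotonicity, PN = (p₁ − p₀) / p₁.
PN = (0.503 − 0.313) / 0.503 = 0.19 / 0.503 ≈ 0.3777

PN ≈ 0.378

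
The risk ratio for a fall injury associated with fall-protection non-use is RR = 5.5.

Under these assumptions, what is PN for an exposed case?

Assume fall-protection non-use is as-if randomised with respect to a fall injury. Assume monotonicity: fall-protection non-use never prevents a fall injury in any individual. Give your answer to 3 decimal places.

Under exogeneity and monotonicity, PN = (RR − 1) / RR = 1 − 1/RR.
PN = (5.5 − 1) / 5.5 = 4.5 / 5.5 ≈ 0.8182

PN ≈ 0.818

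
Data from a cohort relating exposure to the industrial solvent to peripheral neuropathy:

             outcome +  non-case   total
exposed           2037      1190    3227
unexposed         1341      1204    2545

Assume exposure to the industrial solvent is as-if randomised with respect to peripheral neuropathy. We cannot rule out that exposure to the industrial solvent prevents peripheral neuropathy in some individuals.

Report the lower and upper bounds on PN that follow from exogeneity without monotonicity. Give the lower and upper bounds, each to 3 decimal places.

0.165 ≤ PN ≤ 0.749

p₁ = P(outcome | exposed) = 2037/3227 = 0.63124
p₀ = P(outcome | unexposed) = 1341/2545 = 0.52692
Under exogeneity alone the bounds on PN are max{0,(p₁−p₀)/p₁} ≤ PN ≤ min{1,(1−p₀)/p₁}.
  lower = (p₁ − p₀)/p₁ = 0.10432 / 0.63124 ≈ 0.1653
  upper = min{1, (1 − p₀)/p₁} = 0.47308 / 0.63124 ≈ 0.7495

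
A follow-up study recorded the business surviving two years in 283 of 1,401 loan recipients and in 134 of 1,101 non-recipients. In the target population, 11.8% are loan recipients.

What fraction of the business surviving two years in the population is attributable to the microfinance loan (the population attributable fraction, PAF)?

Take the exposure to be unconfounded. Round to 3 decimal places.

p₁ = P(outcome | exposed) = 283/1401 = 0.202
p₀ = P(outcome | unexposed) = 134/1101 = 0.12171
Overall risk P(Y=1) = π·p₁ + (1−π)·p₀ = 0.118×0.202 + 0.882×0.12171 = 0.13118.
Under exogeneity, PAF = [P(Y=1) − p₀] / P(Y=1).
PAF = (0.13118 − 0.12171) / 0.13118 ≈ 0.0722

PAF ≈ 0.072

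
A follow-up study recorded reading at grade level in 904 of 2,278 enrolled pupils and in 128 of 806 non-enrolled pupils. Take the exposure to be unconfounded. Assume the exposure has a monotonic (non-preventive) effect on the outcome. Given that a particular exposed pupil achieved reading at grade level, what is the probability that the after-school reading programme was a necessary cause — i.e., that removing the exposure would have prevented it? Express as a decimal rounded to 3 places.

p₁ = P(outcome | exposed) = 904/2278 = 0.39684
p₀ = P(outcome | unexposed) = 128/806 = 0.15881
Under exogeneity and monotonicity, PN = (p₁ − p₀) / p₁.
PN = (0.39684 − 0.15881) / 0.39684 = 0.23803 / 0.39684 ≈ 0.5998

PN ≈ 0.600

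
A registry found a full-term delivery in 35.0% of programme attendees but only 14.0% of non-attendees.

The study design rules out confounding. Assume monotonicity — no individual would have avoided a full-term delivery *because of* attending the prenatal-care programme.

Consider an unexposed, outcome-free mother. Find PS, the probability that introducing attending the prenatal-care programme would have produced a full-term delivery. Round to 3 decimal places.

p₁ = 0.35, p₀ = 0.14.
Under exogeneity and monotonicity, PS = (p₁ − p₀) / (1 − p₀).
PS = (0.35 − 0.14) / (1 − 0.14) = 0.21 / 0.86 ≈ 0.2442

PS ≈ 0.244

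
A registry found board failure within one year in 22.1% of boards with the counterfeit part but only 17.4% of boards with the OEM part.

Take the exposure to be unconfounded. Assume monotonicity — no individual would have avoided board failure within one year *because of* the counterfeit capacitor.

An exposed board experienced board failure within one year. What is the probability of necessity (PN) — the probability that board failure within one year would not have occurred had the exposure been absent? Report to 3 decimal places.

p₁ = 0.221, p₀ = 0.174.
Under exogeneity and monotonicity, PN = (p₁ − p₀) / p₁.
PN = (0.221 − 0.174) / 0.221 = 0.047 / 0.221 ≈ 0.2127

PN ≈ 0.213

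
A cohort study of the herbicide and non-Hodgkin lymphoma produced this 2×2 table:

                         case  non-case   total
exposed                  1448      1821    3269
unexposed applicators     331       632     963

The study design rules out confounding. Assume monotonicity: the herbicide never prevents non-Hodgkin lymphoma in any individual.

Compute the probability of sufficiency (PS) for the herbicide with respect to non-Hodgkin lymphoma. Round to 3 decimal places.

p₁ = P(outcome | exposed) = 1448/3269 = 0.44295
p₀ = P(outcome | unexposed) = 331/963 = 0.34372
Under exogeneity and monotonicity, PS = (p₁ − p₀)/(1 − p₀).
PS = (0.44295 − 0.34372) / 0.65628 ≈ 0.1512

PS ≈ 0.151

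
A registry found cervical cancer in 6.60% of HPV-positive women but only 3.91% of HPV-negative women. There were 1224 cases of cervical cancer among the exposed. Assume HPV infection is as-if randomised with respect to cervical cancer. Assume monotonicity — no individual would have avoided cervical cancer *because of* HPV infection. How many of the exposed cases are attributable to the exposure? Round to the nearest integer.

p₁ = 0.066, p₀ = 0.0391.
PN = (p₁ − p₀)/p₁ = (0.066 − 0.0391) / 0.066 ≈ 0.40758.
Attributable cases ≈ PN × (exposed cases) = 0.40758 × 1224 ≈ 498.87.

about 499 cases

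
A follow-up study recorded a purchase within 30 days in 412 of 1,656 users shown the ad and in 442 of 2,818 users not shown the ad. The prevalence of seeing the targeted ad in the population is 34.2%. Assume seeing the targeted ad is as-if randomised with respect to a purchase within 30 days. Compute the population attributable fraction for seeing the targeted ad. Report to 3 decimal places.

PAF ≈ 0.167

p₁ = P(outcome | exposed) = 412/1656 = 0.24879
p₀ = P(outcome | unexposed) = 442/2818 = 0.15685
Overall risk P(Y=1) = π·p₁ + (1−π)·p₀ = 0.342×0.24879 + 0.658×0.15685 = 0.18829.
Under exogeneity, PAF = [P(Y=1) − p₀] / P(Y=1).
PAF = (0.18829 − 0.15685) / 0.18829 ≈ 0.1670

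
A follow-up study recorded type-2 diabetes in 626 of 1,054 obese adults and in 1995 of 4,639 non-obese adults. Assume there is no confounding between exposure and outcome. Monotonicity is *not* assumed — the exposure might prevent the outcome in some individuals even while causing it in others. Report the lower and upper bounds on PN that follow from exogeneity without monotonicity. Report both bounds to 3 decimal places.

0.276 ≤ PN ≤ 0.960

p₁ = P(outcome | exposed) = 626/1054 = 0.59393
p₀ = P(outcome | unexposed) = 1995/4639 = 0.43005
Under exogeneity alone the bounds on PN are max{0,(p₁−p₀)/p₁} ≤ PN ≤ min{1,(1−p₀)/p₁}.
  lower = (p₁ − p₀)/p₁ = 0.16388 / 0.59393 ≈ 0.2759
  upper = min{1, (1 − p₀)/p₁} = 0.56995 / 0.59393 ≈ 0.9596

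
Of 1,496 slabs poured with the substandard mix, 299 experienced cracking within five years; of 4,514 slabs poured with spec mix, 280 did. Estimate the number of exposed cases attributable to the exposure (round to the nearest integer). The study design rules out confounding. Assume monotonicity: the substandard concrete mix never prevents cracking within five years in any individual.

p₁ = P(outcome | exposed) = 299/1496 = 0.19987
p₀ = P(outcome | unexposed) = 280/4514 = 0.062029
PN = (p₁ − p₀)/p₁ = (0.19987 − 0.062029) / 0.19987 ≈ 0.68965.
Attributable cases ≈ PN × (exposed cases) = 0.68965 × 299 ≈ 206.20.

about 206 cases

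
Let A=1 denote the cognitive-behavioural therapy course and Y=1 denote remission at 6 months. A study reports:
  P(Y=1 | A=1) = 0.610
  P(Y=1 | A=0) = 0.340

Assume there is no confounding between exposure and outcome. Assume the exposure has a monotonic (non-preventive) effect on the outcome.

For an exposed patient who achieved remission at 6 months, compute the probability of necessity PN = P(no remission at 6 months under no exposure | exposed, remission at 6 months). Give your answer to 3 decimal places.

PN ≈ 0.443

Let p₁ = 0.61, p₀ = 0.34.
Under exogeneity and monotonicity, PN = (p₁ − p₀) / p₁.
PN = (0.61 − 0.34) / 0.61 = 0.27 / 0.61 ≈ 0.4426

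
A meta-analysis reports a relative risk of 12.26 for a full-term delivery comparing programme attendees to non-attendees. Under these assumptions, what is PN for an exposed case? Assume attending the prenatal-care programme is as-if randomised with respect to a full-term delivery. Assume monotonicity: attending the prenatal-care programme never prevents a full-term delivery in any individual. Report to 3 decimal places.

PN ≈ 0.918

Under exogeneity and monotonicity, PN = (RR − 1) / RR = 1 − 1/RR.
PN = (12.26 − 1) / 12.26 = 11.26 / 12.26 ≈ 0.9184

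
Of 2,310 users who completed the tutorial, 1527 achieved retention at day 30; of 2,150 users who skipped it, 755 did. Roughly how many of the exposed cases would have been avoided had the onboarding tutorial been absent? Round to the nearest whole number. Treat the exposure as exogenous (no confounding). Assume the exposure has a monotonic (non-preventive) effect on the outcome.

about 716 cases

p₁ = P(outcome | exposed) = 1527/2310 = 0.66104
p₀ = P(outcome | unexposed) = 755/2150 = 0.35116
PN = (p₁ − p₀)/p₁ = (0.66104 − 0.35116) / 0.66104 ≈ 0.46877.
Attributable cases ≈ PN × (exposed cases) = 0.46877 × 1527 ≈ 715.81.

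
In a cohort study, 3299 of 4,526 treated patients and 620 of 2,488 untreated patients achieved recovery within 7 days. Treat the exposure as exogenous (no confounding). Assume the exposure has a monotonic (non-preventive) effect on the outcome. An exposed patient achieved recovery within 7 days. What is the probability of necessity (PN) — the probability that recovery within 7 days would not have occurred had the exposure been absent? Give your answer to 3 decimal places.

PN ≈ 0.658

p₁ = P(outcome | exposed) = 3299/4526 = 0.7289
p₀ = P(outcome | unexposed) = 620/2488 = 0.2492
Under exogeneity and monotonicity, PN = (p₁ − p₀) / p₁.
PN = (0.7289 − 0.2492) / 0.7289 = 0.4797 / 0.7289 ≈ 0.6581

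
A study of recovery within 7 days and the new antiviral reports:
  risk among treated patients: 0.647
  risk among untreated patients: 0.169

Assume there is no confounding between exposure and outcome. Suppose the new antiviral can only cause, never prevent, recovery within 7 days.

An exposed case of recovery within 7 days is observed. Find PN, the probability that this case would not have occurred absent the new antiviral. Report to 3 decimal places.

Let p₁ = 0.647, p₀ = 0.169.
Under exogeneity and monotonicity, PN = (p₁ − p₀) / p₁.
PN = (0.647 − 0.169) / 0.647 = 0.478 / 0.647 ≈ 0.7388

PN ≈ 0.739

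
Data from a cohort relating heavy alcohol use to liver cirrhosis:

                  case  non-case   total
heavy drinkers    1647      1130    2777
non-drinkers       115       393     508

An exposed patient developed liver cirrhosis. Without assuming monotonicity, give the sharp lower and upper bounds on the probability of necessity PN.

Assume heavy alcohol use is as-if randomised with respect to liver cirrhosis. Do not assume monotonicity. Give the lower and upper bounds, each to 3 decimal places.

0.618 ≤ PN ≤ 1.000

p₁ = P(outcome | exposed) = 1647/2777 = 0.59309
p₀ = P(outcome | unexposed) = 115/508 = 0.22638
Under exogeneity alone the bounds on PN are max{0,(p₁−p₀)/p₁} ≤ PN ≤ min{1,(1−p₀)/p₁}.
  lower = (p₁ − p₀)/p₁ = 0.36671 / 0.59309 ≈ 0.6183
  upper = min{1, (1 − p₀)/p₁} = 0.77362 / 0.59309 ≈ 1.3044 → capped at 1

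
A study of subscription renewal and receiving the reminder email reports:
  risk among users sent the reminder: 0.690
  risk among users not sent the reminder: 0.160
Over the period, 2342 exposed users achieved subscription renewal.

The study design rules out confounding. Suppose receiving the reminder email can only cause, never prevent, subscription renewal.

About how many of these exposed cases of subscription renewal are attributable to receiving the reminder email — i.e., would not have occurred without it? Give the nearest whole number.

about 1799 cases

Let p₁ = 0.69, p₀ = 0.16.
PN = (p₁ − p₀)/p₁ = (0.69 − 0.16) / 0.69 ≈ 0.76812.
Attributable cases ≈ PN × (exposed cases) = 0.76812 × 2342 ≈ 1798.93.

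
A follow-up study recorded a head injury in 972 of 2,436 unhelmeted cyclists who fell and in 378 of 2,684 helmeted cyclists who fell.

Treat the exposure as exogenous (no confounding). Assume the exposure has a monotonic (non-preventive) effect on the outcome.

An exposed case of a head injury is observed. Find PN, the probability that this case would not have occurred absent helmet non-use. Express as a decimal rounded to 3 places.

p₁ = P(outcome | exposed) = 972/2436 = 0.39901
p₀ = P(outcome | unexposed) = 378/2684 = 0.14083
Under exogeneity and monotonicity, PN = (p₁ − p₀) / p₁.
PN = (0.39901 − 0.14083) / 0.39901 = 0.25818 / 0.39901 ≈ 0.6470

PN ≈ 0.647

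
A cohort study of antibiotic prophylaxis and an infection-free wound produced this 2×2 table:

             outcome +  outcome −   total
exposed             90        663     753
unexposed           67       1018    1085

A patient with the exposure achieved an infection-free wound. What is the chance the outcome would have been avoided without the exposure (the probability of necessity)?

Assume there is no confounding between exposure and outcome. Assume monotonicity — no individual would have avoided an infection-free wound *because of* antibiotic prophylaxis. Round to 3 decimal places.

p₁ = P(outcome | exposed) = 90/753 = 0.11952
p₀ = P(outcome | unexposed) = 67/1085 = 0.061751
Under exogeneity and monotonicity, PN = (p₁ − p₀) / p₁.
PN = (0.11952 − 0.061751) / 0.11952 = 0.057771 / 0.11952 ≈ 0.4833

PN ≈ 0.483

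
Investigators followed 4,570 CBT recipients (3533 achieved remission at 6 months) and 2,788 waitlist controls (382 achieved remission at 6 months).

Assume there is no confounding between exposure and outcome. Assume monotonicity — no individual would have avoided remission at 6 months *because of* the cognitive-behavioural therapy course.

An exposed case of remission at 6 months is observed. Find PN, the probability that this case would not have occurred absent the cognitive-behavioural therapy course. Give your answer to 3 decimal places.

PN ≈ 0.823

p₁ = P(outcome | exposed) = 3533/4570 = 0.77309
p₀ = P(outcome | unexposed) = 382/2788 = 0.13702
Under exogeneity and monotonicity, PN = (p₁ − p₀) / p₁.
PN = (0.77309 − 0.13702) / 0.77309 = 0.63607 / 0.77309 ≈ 0.8228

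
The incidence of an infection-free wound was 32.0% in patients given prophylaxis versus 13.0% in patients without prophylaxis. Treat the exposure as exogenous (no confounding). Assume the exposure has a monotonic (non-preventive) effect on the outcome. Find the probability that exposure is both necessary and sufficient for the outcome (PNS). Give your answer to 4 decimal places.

p₁ = 0.32, p₀ = 0.13.
Under exogeneity and monotonicity, PNS = p₁ − p₀.
PNS = 0.32 − 0.13 = 0.19

PNS ≈ 0.1900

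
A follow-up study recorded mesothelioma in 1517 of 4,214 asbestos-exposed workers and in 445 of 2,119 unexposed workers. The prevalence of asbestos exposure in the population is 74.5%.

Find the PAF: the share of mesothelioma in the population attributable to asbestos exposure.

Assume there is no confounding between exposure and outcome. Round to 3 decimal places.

PAF ≈ 0.347

p₁ = P(outcome | exposed) = 1517/4214 = 0.35999
p₀ = P(outcome | unexposed) = 445/2119 = 0.21
Overall risk P(Y=1) = π·p₁ + (1−π)·p₀ = 0.745×0.35999 + 0.255×0.21 = 0.32174.
Under exogeneity, PAF = [P(Y=1) − p₀] / P(Y=1).
PAF = (0.32174 − 0.21) / 0.32174 ≈ 0.3473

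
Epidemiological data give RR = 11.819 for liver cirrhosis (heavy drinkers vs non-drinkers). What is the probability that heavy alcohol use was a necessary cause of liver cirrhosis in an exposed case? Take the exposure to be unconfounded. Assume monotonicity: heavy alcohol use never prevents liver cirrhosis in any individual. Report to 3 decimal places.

PN ≈ 0.915

Under exogeneity and monotonicity, PN = (RR − 1) / RR = 1 − 1/RR.
PN = (11.819 − 1) / 11.819 = 10.82 / 11.819 ≈ 0.9154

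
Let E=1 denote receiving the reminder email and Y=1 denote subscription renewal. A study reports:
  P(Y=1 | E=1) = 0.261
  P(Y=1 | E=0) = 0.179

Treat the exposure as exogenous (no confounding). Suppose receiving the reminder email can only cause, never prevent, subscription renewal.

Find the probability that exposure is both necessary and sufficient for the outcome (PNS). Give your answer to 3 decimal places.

PNS ≈ 0.082

Let p₁ = 0.261, p₀ = 0.179.
Under exogeneity and monotonicity, PNS = p₁ − p₀.
PNS = 0.261 − 0.179 = 0.082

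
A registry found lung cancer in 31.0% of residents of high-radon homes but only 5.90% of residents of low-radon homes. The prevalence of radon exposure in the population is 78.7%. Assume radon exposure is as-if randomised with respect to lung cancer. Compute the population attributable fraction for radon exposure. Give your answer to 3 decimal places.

PAF ≈ 0.770

p₁ = 0.31, p₀ = 0.059.
Overall risk P(Y=1) = π·p₁ + (1−π)·p₀ = 0.787×0.31 + 0.213×0.059 = 0.25654.
Under exogeneity, PAF = [P(Y=1) − p₀] / P(Y=1).
PAF = (0.25654 − 0.059) / 0.25654 ≈ 0.7700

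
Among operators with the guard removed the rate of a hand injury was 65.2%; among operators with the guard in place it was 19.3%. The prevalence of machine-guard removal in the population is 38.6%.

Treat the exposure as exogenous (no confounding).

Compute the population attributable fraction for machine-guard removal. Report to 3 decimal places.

PAF ≈ 0.479

p₁ = 0.652, p₀ = 0.193.
Overall risk P(Y=1) = π·p₁ + (1−π)·p₀ = 0.386×0.652 + 0.614×0.193 = 0.37017.
Under exogeneity, PAF = [P(Y=1) − p₀] / P(Y=1).
PAF = (0.37017 − 0.193) / 0.37017 ≈ 0.4786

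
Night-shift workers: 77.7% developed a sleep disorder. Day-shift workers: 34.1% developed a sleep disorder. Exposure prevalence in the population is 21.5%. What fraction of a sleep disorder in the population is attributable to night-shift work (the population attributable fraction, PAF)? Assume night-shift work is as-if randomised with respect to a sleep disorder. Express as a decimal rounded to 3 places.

PAF ≈ 0.216

p₁ = 0.777, p₀ = 0.341.
Overall risk P(Y=1) = π·p₁ + (1−π)·p₀ = 0.215×0.777 + 0.785×0.341 = 0.43474.
Under exogeneity, PAF = [P(Y=1) − p₀] / P(Y=1).
PAF = (0.43474 − 0.341) / 0.43474 ≈ 0.2156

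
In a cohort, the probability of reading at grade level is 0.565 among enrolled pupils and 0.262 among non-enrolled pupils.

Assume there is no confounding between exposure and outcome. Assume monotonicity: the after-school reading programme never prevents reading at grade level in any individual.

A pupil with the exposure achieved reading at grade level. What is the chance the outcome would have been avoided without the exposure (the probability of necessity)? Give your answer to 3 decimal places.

PN ≈ 0.536

Let p₁ = 0.565, p₀ = 0.262.
Under exogeneity and monotonicity, PN = (p₁ − p₀) / p₁.
PN = (0.565 − 0.262) / 0.565 = 0.303 / 0.565 ≈ 0.5363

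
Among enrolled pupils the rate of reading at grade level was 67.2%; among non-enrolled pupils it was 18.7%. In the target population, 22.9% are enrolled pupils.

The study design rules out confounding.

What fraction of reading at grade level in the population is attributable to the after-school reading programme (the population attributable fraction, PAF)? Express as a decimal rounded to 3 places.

PAF ≈ 0.373

p₁ = 0.672, p₀ = 0.187.
Overall risk P(Y=1) = π·p₁ + (1−π)·p₀ = 0.229×0.672 + 0.771×0.187 = 0.29807.
Under exogeneity, PAF = [P(Y=1) − p₀] / P(Y=1).
PAF = (0.29807 − 0.187) / 0.29807 ≈ 0.3726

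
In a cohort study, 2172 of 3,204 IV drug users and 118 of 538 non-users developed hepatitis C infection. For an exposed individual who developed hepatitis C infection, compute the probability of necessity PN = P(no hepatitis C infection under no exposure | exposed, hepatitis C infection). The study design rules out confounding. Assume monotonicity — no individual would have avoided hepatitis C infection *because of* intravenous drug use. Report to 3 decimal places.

p₁ = P(outcome | exposed) = 2172/3204 = 0.6779
p₀ = P(outcome | unexposed) = 118/538 = 0.21933
Under exogeneity and monotonicity, PN = (p₁ − p₀) / p₁.
PN = (0.6779 − 0.21933) / 0.6779 = 0.45857 / 0.6779 ≈ 0.6765

PN ≈ 0.676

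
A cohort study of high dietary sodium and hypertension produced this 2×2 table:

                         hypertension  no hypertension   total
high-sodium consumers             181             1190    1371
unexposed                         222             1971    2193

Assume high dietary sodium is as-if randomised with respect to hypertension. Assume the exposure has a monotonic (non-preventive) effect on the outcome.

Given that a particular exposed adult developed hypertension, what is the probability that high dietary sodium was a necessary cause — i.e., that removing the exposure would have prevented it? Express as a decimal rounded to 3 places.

PN ≈ 0.233

p₁ = P(outcome | exposed) = 181/1371 = 0.13202
p₀ = P(outcome | unexposed) = 222/2193 = 0.10123
Under exogeneity and monotonicity, PN = (p₁ − p₀)/p₁.
PN = (0.13202 − 0.10123) / 0.13202 ≈ 0.2332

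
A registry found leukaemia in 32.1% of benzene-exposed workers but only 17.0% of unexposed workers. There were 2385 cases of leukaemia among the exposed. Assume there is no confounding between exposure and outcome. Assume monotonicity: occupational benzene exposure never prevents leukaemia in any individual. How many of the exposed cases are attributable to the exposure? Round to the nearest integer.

about 1122 cases

p₁ = 0.321, p₀ = 0.17.
PN = (p₁ − p₀)/p₁ = (0.321 − 0.17) / 0.321 ≈ 0.47040.
Attributable cases ≈ PN × (exposed cases) = 0.47040 × 2385 ≈ 1121.92.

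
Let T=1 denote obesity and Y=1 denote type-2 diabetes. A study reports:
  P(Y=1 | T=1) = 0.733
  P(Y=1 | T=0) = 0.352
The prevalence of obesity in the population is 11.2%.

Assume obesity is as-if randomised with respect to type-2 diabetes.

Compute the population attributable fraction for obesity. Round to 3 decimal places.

Let p₁ = 0.733, p₀ = 0.352.
Overall risk P(Y=1) = π·p₁ + (1−π)·p₀ = 0.112×0.733 + 0.888×0.352 = 0.39467.
Under exogeneity, PAF = [P(Y=1) − p₀] / P(Y=1).
PAF = (0.39467 − 0.352) / 0.39467 ≈ 0.1081

PAF ≈ 0.108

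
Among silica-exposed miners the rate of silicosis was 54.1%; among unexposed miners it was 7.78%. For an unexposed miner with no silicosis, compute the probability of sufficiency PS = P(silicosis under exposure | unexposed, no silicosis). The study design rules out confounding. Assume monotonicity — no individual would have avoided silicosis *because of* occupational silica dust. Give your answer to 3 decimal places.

p₁ = 0.541, p₀ = 0.0778.
Under exogeneity and monotonicity, PS = (p₁ − p₀) / (1 − p₀).
PS = (0.541 − 0.0778) / (1 − 0.0778) = 0.4632 / 0.9222 ≈ 0.5023

PS ≈ 0.502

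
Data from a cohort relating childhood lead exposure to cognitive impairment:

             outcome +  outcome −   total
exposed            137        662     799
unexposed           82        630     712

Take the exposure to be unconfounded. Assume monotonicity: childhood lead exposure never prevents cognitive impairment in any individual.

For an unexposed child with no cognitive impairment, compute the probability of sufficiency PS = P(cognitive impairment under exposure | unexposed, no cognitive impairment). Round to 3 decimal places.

p₁ = P(outcome | exposed) = 137/799 = 0.17146
p₀ = P(outcome | unexposed) = 82/712 = 0.11517
Under exogeneity and monotonicity, PS = (p₁ − p₀)/(1 − p₀).
PS = (0.17146 − 0.11517) / 0.88483 ≈ 0.0636

PS ≈ 0.064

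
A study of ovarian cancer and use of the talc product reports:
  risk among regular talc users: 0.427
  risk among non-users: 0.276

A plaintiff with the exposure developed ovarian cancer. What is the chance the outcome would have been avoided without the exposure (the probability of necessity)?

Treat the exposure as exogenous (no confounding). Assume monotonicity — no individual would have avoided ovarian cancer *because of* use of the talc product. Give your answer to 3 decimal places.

PN ≈ 0.354

Let p₁ = 0.427, p₀ = 0.276.
Under exogeneity and monotonicity, PN = (p₁ − p₀) / p₁.
PN = (0.427 − 0.276) / 0.427 = 0.151 / 0.427 ≈ 0.3536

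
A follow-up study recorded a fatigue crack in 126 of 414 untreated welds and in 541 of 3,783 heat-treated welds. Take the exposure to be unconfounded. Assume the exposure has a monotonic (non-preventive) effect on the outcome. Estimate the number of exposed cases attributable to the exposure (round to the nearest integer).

p₁ = P(outcome | exposed) = 126/414 = 0.30435
p₀ = P(outcome | unexposed) = 541/3783 = 0.14301
PN = (p₁ − p₀)/p₁ = (0.30435 − 0.14301) / 0.30435 ≈ 0.53012.
Attributable cases ≈ PN × (exposed cases) = 0.53012 × 126 ≈ 66.79.

about 67 cases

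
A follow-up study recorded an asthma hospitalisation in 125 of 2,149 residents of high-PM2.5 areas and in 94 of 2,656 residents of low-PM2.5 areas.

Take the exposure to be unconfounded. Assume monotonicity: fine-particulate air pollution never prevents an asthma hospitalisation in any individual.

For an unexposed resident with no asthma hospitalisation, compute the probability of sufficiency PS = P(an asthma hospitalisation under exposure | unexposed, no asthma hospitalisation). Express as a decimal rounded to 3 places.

p₁ = P(outcome | exposed) = 125/2149 = 0.058167
p₀ = P(outcome | unexposed) = 94/2656 = 0.035392
Under exogeneity and monotonicity, PS = (p₁ − p₀) / (1 − p₀).
PS = (0.058167 − 0.035392) / (1 − 0.035392) = 0.022775 / 0.96461 ≈ 0.0236

PS ≈ 0.024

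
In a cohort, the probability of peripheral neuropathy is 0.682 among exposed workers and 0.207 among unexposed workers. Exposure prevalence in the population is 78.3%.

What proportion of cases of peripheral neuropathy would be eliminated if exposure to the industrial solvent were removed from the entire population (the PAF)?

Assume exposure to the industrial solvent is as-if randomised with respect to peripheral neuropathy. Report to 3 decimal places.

PAF ≈ 0.642

Let p₁ = 0.682, p₀ = 0.207.
Overall risk P(Y=1) = π·p₁ + (1−π)·p₀ = 0.783×0.682 + 0.217×0.207 = 0.57893.
Under exogeneity, PAF = [P(Y=1) − p₀] / P(Y=1).
PAF = (0.57893 − 0.207) / 0.57893 ≈ 0.6424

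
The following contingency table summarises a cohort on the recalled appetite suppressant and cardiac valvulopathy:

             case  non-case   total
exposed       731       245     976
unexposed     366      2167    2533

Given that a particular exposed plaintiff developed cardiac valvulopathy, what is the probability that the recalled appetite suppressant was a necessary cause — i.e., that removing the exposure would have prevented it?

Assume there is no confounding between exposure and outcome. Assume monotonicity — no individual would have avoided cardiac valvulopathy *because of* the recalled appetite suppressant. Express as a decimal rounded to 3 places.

PN ≈ 0.807

p₁ = P(outcome | exposed) = 731/976 = 0.74898
p₀ = P(outcome | unexposed) = 366/2533 = 0.14449
Under exogeneity and monotonicity, PN = (p₁ − p₀)/p₁.
PN = (0.74898 − 0.14449) / 0.74898 ≈ 0.8071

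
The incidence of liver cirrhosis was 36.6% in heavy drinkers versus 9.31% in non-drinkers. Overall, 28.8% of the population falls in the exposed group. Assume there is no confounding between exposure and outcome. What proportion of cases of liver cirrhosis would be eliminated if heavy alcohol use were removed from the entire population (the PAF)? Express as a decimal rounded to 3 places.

PAF ≈ 0.458

p₁ = 0.366, p₀ = 0.0931.
Overall risk P(Y=1) = π·p₁ + (1−π)·p₀ = 0.288×0.366 + 0.712×0.0931 = 0.1717.
Under exogeneity, PAF = [P(Y=1) − p₀] / P(Y=1).
PAF = (0.1717 − 0.0931) / 0.1717 ≈ 0.4578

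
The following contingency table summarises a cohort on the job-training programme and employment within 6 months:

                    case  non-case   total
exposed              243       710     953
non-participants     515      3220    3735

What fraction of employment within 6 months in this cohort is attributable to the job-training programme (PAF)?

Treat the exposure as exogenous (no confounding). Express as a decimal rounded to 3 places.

PAF ≈ 0.147

p₁ = P(outcome | exposed) = 243/953 = 0.25498
p₀ = P(outcome | unexposed) = 515/3735 = 0.13788
Exposure prevalence π = 953/4688 = 0.20328; overall risk P(Y=1) = 0.16169.
Under exogeneity, PAF = [P(Y=1) − p₀]/P(Y=1).
PAF = (0.16169 − 0.13788) / 0.16169 ≈ 0.1472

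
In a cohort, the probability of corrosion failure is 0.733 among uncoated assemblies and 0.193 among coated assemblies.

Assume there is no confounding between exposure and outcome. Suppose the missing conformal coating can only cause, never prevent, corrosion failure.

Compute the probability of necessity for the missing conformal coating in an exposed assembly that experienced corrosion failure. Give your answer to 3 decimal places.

Let p₁ = 0.733, p₀ = 0.193.
Under exogeneity and monotonicity, PN = (p₁ − p₀) / p₁.
PN = (0.733 − 0.193) / 0.733 = 0.54 / 0.733 ≈ 0.7367

PN ≈ 0.737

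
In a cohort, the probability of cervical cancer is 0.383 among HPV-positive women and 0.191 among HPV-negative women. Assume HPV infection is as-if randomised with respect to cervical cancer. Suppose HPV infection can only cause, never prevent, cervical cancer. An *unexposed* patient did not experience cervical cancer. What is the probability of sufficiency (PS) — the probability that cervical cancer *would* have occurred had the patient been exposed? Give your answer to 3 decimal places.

PS ≈ 0.237

Let p₁ = 0.383, p₀ = 0.191.
Under exogeneity and monotonicity, PS = (p₁ − p₀) / (1 − p₀).
PS = (0.383 − 0.191) / (1 − 0.191) = 0.192 / 0.809 ≈ 0.2373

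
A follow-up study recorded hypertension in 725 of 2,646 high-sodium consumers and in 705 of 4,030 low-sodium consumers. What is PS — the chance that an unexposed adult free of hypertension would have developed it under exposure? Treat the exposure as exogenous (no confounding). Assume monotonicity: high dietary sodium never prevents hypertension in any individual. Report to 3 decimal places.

PS ≈ 0.120

p₁ = P(outcome | exposed) = 725/2646 = 0.274
p₀ = P(outcome | unexposed) = 705/4030 = 0.17494
Under exogeneity and monotonicity, PS = (p₁ − p₀) / (1 − p₀).
PS = (0.274 − 0.17494) / (1 − 0.17494) = 0.099061 / 0.82506 ≈ 0.1201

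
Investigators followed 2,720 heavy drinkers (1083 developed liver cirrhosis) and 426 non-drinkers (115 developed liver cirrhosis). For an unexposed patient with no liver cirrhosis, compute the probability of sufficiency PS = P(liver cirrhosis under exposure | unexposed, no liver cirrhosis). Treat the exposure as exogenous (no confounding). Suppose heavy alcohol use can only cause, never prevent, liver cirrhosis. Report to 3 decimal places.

PS ≈ 0.176

p₁ = P(outcome | exposed) = 1083/2720 = 0.39816
p₀ = P(outcome | unexposed) = 115/426 = 0.26995
Under exogeneity and monotonicity, PS = (p₁ − p₀) / (1 − p₀).
PS = (0.39816 − 0.26995) / (1 − 0.26995) = 0.12821 / 0.73005 ≈ 0.1756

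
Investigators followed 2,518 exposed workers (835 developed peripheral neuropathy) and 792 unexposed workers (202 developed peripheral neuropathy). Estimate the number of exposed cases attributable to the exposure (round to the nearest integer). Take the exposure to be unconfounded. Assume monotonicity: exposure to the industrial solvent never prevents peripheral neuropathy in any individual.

about 193 cases

p₁ = P(outcome | exposed) = 835/2518 = 0.33161
p₀ = P(outcome | unexposed) = 202/792 = 0.25505
PN = (p₁ − p₀)/p₁ = (0.33161 − 0.25505) / 0.33161 ≈ 0.23088.
Attributable cases ≈ PN × (exposed cases) = 0.23088 × 835 ≈ 192.78.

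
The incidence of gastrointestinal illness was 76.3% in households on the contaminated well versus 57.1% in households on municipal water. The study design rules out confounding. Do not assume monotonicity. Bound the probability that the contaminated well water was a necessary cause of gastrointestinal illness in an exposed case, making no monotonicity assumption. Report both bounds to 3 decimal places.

p₁ = 0.763, p₀ = 0.571.
Under exogeneity alone the bounds on PN are max{0,(p₁−p₀)/p₁} ≤ PN ≤ min{1,(1−p₀)/p₁}.
  lower = (p₁ − p₀)/p₁ = 0.192 / 0.763 ≈ 0.2516
  upper = min{1, (1 − p₀)/p₁} = 0.429 / 0.763 ≈ 0.5623

0.252 ≤ PN ≤ 0.562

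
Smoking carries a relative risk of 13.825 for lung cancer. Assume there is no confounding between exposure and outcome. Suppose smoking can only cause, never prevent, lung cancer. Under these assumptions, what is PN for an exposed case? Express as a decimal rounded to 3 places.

PN ≈ 0.928

Under exogeneity and monotonicity, PN = (RR − 1) / RR = 1 − 1/RR.
PN = (13.825 − 1) / 13.825 = 12.82 / 13.825 ≈ 0.9277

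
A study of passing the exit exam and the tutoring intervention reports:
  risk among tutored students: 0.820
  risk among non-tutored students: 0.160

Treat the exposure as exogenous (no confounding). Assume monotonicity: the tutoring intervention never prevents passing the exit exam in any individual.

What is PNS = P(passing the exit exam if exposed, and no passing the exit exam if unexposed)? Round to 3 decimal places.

Let p₁ = 0.82, p₀ = 0.16.
Under exogeneity and monotonicity, PNS = p₁ − p₀.
PNS = 0.82 − 0.16 = 0.66

PNS ≈ 0.660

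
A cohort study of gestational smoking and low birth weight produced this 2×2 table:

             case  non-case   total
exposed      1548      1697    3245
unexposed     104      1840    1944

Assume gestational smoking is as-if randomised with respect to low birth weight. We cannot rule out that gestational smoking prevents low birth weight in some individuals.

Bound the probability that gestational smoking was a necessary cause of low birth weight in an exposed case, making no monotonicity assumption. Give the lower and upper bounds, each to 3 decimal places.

p₁ = P(outcome | exposed) = 1548/3245 = 0.47704
p₀ = P(outcome | unexposed) = 104/1944 = 0.053498
Under exogeneity alone the bounds on PN are max{0,(p₁−p₀)/p₁} ≤ PN ≤ min{1,(1−p₀)/p₁}.
  lower = (p₁ − p₀)/p₁ = 0.42354 / 0.47704 ≈ 0.8879
  upper = min{1, (1 − p₀)/p₁} = 0.9465 / 0.47704 ≈ 1.9841 → capped at 1

0.888 ≤ PN ≤ 1.000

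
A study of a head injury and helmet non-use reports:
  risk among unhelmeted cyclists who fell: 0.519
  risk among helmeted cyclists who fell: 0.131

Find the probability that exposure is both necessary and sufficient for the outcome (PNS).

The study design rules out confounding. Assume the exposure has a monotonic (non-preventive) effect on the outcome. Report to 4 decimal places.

PNS ≈ 0.3880

Let p₁ = 0.519, p₀ = 0.131.
Under exogeneity and monotonicity, PNS = p₁ − p₀.
PNS = 0.519 − 0.131 = 0.388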